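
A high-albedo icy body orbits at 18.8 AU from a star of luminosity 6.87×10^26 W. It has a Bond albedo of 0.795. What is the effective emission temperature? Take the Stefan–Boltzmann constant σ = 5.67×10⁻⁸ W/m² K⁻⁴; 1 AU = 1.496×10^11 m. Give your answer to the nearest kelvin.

Orbital distance: d = 18.8 AU = 2.812×10^12 m.
S = L/(4πd²) = 6.911 W/m².
The planet absorbs (1−α)S over its disc πR² and re-emits over 4πR², so the mean absorbed flux is (1−0.795)·6.911/4 = 0.3542 W/m².
In equilibrium σT⁴ equals this, so T = 49.99 K.

50 K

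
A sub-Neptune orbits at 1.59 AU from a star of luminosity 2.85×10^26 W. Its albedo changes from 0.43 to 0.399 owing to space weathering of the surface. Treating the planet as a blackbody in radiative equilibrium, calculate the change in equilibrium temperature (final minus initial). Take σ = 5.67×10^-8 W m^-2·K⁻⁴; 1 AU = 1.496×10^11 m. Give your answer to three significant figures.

Orbital distance: d = 1.59 AU = 2.379×10^11 m.
Spreading L over a sphere of radius d: S = 2.85×10^26/(4π·2.38×10^11²) = 400.8 W m^-2.
Before: T₁ = [400.8·0.57/(4σ)]^(1/4) = 178.2 K.
Final:   T₂ = [S(1−0.399)/(4σ)]^(1/4) = 180.5 K.
Change: 180.5 − 178.2 = 2.374 K.

2.37 K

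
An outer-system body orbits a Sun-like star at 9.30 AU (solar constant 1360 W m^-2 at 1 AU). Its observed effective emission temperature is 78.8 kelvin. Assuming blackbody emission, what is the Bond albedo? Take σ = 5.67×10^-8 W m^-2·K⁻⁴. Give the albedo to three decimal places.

0.444

By the inverse-square law, S = 1360/9.30² = 15.72 W m^-2.
Rearranging the radiative balance, α = 1 − 4σT⁴/S.
4σT⁴ = 4·5.67×10⁻⁸·(78.8)⁴ = 8.745 W m^-2.
1−α = 8.745/15.72 = 0.5561, so α = 0.4439.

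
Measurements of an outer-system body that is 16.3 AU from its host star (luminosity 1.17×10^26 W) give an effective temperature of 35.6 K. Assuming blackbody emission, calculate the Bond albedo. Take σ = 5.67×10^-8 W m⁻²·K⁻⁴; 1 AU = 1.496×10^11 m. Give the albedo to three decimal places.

0.767

Orbital distance: d = 16.3 AU = 2.438×10^12 m.
S = L/(4πd²) = 1.566 W m⁻².
Rearranging the radiative balance, α = 1 − 4σT⁴/S.
σT⁴ = 0.09107 W m⁻², so 4σT⁴ = 0.3643 W m⁻².
Hence α = 1 − 0.3643/1.566 = 0.7673.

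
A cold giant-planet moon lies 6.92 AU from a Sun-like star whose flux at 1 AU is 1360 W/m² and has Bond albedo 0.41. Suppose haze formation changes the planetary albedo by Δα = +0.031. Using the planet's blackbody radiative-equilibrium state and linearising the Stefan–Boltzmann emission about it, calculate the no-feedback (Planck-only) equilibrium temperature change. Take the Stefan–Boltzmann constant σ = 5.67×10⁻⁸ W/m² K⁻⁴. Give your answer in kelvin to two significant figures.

By the inverse-square law, S = 1360/6.92² = 28.40 W/m².
Reference equilibrium: T_e = [S(1−α)/(4σ)]^(1/4) = 92.71 K.
The change in absorbed flux is Δ[S(1−α)/4] = −SΔα/4 = -0.2201 W/m².
Linearising σT⁴ gives d(σT⁴)/dT = 4σT_e³ = 0.1807 W/m² per K.
Hence the no-feedback warming is ΔF/(4σT_e³) = -1.22 K.

-1.2 kelvin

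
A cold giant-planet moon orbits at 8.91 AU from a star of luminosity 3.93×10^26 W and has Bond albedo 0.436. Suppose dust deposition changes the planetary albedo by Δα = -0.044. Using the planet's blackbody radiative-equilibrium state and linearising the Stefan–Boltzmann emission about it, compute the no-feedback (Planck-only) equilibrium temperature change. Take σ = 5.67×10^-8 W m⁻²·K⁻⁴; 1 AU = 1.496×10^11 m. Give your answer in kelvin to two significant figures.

Orbital distance: d = 8.91 AU = 1.333×10^12 m.
S = L/(4πd²) = 17.60 W m⁻².
Unperturbed T_e = [17.60·(1−0.436)/(4σ)]^¼ = 81.34 K.
The change in absorbed flux is Δ[S(1−α)/4] = −SΔα/4 = 0.1936 W m⁻².
The Planck feedback parameter is 4σT_e³ = 0.1221 W m⁻²/K.
So ΔT₀ = 0.1936/0.1221 = 1.59 K.

1.6 K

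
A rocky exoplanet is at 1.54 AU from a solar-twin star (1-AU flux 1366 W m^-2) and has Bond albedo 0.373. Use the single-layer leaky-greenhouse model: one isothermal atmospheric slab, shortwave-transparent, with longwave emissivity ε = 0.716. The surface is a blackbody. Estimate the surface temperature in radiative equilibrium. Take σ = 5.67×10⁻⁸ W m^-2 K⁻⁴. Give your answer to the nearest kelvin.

223 kelvin

By the inverse-square law, S = 1366/1.54² = 576.0 W m^-2.
Effective emission temperature (TOA balance): σT_e⁴ = S(1−α)/4 = 90.29 W m^-2 → T_e = 199.8 K.
For a single slab of emissivity ε, T_s⁴ = 2T_e⁴/(2−ε); thus T_s = 199.8·(1.558)^(1/4) = 223.2 K.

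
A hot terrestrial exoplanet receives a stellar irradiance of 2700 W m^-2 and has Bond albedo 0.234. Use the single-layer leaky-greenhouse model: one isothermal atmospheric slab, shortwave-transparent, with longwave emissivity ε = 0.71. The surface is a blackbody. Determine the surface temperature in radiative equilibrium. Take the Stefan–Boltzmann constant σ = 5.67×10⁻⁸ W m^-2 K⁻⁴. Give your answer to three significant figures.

At the top of the atmosphere, σT_e⁴ = S(1−α)/4 = 517.0 W m^-2, giving T_e = 309.0 K.
Surface balance with a leaky layer gives σT_s⁴ = σT_e⁴·2/(2−ε), so T_s = T_e·[2/(2−0.71)]^(1/4) = 344.8 K.

345 K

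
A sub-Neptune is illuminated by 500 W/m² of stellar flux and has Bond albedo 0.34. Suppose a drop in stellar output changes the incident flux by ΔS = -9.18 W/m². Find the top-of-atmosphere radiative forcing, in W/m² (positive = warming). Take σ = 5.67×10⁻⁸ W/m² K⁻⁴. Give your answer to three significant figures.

TOA radiative forcing: ΔF = (1−α)ΔS/4 = 0.66·(-9.18)/4 = -1.515 W/m².

-1.51 W/m²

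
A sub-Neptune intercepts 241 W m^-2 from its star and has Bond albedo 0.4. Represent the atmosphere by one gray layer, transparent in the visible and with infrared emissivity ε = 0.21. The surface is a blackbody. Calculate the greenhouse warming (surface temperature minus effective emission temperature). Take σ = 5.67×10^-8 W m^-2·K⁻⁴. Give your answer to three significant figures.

4.47 K

The planet radiates to space at T_e = [S(1−α)/(4σ)]^(1/4) = 158.9 K.
For a single slab of emissivity ε, T_s⁴ = 2T_e⁴/(2−ε); thus T_s = 158.9·(1.117)^(1/4) = 163.4 K.
Greenhouse warming: T_s − T_e = 4.469 K.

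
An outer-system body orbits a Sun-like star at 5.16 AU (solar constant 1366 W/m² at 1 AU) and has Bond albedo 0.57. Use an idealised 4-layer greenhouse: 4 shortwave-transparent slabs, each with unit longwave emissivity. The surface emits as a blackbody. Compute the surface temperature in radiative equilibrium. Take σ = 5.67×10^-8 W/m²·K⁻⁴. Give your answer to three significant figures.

149 K

Irradiance scales as 1/d², so S = 1366 W/m² × (1/5.16)² = 51.30 W/m².
The effective emission temperature is T_e = [S(1−α)/(4σ)]^¼ = 99.31 K.
For an N-layer opaque stack, T_s⁴ = (N+1)T_e⁴, hence T_s = (5)^(1/4)×99.31 K = 148.5 K.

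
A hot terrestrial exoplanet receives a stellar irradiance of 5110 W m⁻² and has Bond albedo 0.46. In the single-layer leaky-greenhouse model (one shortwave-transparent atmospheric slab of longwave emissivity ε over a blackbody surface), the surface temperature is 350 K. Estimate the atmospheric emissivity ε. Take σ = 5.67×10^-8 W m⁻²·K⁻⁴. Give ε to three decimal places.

TOA balance gives T_e = 332.1 K.
Inverting T_s⁴ = 2T_e⁴/(2−ε): (T_e/T_s)⁴ = 0.8108, so ε = 2(1 − 0.8108) = 0.3785.

0.378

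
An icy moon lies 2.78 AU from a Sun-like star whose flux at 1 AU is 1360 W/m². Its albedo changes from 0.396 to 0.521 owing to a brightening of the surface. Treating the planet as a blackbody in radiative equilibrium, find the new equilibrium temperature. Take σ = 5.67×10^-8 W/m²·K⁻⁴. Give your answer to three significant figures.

Irradiance scales as 1/d², so S = 1360 W/m² × (1/2.78)² = 176.0 W/m².
With the new albedo, S(1−α₂)/4 = 21.07 W/m², so T₂ = 138.8 K.

139 kelvin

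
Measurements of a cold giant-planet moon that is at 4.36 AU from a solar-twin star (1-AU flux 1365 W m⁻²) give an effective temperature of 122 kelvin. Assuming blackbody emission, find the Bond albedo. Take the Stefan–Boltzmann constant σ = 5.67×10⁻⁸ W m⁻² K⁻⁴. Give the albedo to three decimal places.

0.300

Irradiance scales as 1/d², so S = 1365 W m⁻² × (1/4.36)² = 71.81 W m⁻².
Rearranging the radiative balance, α = 1 − 4σT⁴/S.
σT⁴ = 12.56 W m⁻², so 4σT⁴ = 50.24 W m⁻².
Hence α = 1 − 50.24/71.81 = 0.3003.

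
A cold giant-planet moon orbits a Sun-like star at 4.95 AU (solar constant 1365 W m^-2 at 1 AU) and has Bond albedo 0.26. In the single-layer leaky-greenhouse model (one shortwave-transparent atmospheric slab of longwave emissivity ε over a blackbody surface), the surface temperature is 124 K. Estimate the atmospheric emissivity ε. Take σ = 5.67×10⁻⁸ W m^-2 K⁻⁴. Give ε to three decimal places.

0.462

By the inverse-square law, S = 1365/4.95² = 55.71 W m^-2.
TOA balance gives T_e = 116.1 K.
Since (2−ε)/2 = (T_e/T_s)⁴ = 0.7688, ε = 0.4624.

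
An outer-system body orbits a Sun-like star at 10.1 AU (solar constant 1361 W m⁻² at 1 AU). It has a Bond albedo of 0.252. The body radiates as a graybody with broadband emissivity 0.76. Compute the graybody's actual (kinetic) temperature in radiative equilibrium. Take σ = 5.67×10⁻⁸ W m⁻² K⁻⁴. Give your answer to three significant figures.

Irradiance scales as 1/d², so S = 1361 W m⁻² × (1/10.1)² = 13.34 W m⁻².
Absorbed flux (global mean): S(1−α)/4 = 13.34·0.748/4 = 2.495 W m⁻².
Radiative balance εσT⁴ = 2.495 gives T = [2.495/(0.76·σ)]^(1/4) = 87.23 K.

87.2 K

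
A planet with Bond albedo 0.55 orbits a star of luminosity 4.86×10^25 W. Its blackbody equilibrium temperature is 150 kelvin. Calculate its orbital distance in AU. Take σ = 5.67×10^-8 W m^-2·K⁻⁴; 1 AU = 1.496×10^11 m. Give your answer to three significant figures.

Energy balance gives S = 4σT⁴/(1−α) = 255.2 W m^-2.
Then d = [L/(4πS)]^(1/2) = 1.231×10^11 m, i.e. 0.8230 AU.

0.823 AU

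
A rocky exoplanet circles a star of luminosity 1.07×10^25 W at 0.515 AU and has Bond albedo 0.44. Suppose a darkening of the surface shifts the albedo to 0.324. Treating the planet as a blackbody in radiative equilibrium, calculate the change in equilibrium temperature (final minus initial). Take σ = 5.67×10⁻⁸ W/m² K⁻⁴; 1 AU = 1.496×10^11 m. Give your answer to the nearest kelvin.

7 kelvin

Orbital distance: d = 0.515 AU = 7.704×10^10 m.
S = L/(4πd²) = 143.4 W/m².
Initial: T₁ = [S(1−0.44)/(4σ)]^(1/4) = 137.2 K.
Final:   T₂ = [S(1−0.324)/(4σ)]^(1/4) = 143.8 K.
ΔT = T₂ − T₁ = 6.611 K.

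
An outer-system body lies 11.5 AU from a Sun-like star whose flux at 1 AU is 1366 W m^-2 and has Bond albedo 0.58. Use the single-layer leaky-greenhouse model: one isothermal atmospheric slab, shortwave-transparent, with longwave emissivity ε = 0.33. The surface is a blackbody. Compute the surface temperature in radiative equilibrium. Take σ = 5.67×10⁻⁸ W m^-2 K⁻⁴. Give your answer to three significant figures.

Flux at the orbit: S = 1366/(11.5)² = 10.33 W m^-2.
At the top of the atmosphere, σT_e⁴ = S(1−α)/4 = 1.085 W m^-2, giving T_e = 66.13 K.
For a single slab of emissivity ε, T_s⁴ = 2T_e⁴/(2−ε); thus T_s = 66.13·(1.198)^(1/4) = 69.18 K.

69.2 K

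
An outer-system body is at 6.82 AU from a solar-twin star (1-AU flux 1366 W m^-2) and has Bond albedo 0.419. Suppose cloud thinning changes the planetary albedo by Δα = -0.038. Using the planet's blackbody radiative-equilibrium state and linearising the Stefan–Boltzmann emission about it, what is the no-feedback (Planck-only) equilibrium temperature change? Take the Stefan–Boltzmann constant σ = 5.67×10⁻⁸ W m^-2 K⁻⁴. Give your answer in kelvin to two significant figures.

1.5 K

Flux at the orbit: S = 1366/(6.82)² = 29.37 W m^-2.
Reference equilibrium: T_e = [S(1−α)/(4σ)]^(1/4) = 93.13 K.
ΔF = −(S/4)Δα = −(29.37/4)×(-0.038) = 0.2790 W m^-2.
Linearising σT⁴ gives d(σT⁴)/dT = 4σT_e³ = 0.1832 W m^-2 per K.
So ΔT₀ = 0.2790/0.1832 = 1.52 K.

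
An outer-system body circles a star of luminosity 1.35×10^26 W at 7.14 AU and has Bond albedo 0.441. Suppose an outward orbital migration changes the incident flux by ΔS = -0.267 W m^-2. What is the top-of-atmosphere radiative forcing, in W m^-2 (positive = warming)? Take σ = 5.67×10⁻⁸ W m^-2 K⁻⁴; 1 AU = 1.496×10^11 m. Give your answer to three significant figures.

d = 7.14 × 1.496×10^11 m = 1.068×10^12 m.
Flux at the orbit: S = L/(4πd²) = 1.35×10^26/(4π·(1.07×10^12)²) = 9.416 W m^-2.
Only a fraction (1−α) is absorbed and it's spread over 4πR², so ΔF = (1−α)ΔS/4 = -0.03731 W m^-2.

-0.0373 W m^-2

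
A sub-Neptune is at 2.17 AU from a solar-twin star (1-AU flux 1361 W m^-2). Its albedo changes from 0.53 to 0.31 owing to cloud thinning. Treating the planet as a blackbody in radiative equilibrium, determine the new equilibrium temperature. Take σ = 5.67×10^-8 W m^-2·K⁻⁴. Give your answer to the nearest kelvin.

By the inverse-square law, S = 1361/2.17² = 289.0 W m^-2.
T₂ = [S(1−α₂)/(4σ)]^(1/4) = [289.0·0.69/(4σ)]^(1/4) = 172.2 K.

172 K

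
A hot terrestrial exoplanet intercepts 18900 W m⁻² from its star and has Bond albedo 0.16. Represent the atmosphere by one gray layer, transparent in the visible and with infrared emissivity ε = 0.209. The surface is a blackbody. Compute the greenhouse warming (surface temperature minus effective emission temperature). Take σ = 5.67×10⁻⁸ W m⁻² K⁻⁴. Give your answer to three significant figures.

14.4 kelvin

The planet radiates to space at T_e = [S(1−α)/(4σ)]^(1/4) = 514.4 K.
The surface balance (absorbed SW + ε·downward IR = σT_s⁴) with T_a⁴ = T_s⁴/2 reduces to T_s = T_e·[2/(2−ε)]^¼ = 528.8 K.
The atmosphere warms the surface by 14.39 K.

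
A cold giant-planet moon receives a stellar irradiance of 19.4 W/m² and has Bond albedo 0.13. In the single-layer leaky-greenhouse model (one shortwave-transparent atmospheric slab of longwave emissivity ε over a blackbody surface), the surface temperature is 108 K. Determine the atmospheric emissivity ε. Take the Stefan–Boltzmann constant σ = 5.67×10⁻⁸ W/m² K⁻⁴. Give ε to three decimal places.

0.906

Effective temperature: T_e = [S(1−α)/(4σ)]^(1/4) = 92.88 K.
T_s⁴ = T_e⁴·2/(2−ε) → ε = 2 − 2(T_e/T_s)⁴ = 2 − 2·(92.88/108)⁴ = 0.9060.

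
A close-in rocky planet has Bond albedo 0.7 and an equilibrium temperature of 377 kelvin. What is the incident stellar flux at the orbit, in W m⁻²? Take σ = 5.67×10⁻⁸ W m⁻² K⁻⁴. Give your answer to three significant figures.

15300 W m⁻²

Invert the energy balance for S: S = 4σT⁴/(1−α).
σT⁴ = 5.67×10⁻⁸·(377)⁴ = 1145 W m⁻².
So S = 4×1145/(1−0.7) = 15270 W m⁻².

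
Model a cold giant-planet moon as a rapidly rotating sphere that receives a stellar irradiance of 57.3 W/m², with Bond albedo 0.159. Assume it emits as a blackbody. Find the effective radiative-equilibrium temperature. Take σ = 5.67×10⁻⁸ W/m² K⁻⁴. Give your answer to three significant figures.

Absorbed flux (global mean): S(1−α)/4 = 57.30·0.841/4 = 12.05 W/m².
Set σT⁴ = 12.05 → T = (12.05/σ)^(1/4) = 120.7 K.

121 K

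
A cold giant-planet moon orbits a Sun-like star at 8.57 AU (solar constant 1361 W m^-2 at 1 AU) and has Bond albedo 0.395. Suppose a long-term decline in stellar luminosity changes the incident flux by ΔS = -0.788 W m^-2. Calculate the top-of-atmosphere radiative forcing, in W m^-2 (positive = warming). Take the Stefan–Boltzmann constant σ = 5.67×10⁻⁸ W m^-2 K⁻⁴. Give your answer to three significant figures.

-0.119 W m^-2

Irradiance scales as 1/d², so S = 1361 W m^-2 × (1/8.57)² = 18.53 W m^-2.
ΔF = Δ[S(1−α)]/4 = (1−0.395)·-0.788/4 = -0.1192 W m^-2.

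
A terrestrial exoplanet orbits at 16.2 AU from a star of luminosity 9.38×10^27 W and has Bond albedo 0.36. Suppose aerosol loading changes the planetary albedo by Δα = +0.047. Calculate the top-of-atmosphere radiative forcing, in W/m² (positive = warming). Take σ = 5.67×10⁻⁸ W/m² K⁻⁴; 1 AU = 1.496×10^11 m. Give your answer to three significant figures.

Orbital distance: d = 16.2 AU = 2.424×10^12 m.
S = L/(4πd²) = 127.1 W/m².
The change in absorbed flux is Δ[S(1−α)/4] = −SΔα/4 = -1.493 W/m².

-1.49 W/m²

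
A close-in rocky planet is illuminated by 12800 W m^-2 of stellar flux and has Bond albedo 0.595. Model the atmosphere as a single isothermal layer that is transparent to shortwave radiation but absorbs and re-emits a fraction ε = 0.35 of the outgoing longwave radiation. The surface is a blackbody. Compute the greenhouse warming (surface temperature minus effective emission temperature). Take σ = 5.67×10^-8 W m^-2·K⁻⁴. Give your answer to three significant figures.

The planet radiates to space at T_e = [S(1−α)/(4σ)]^(1/4) = 388.8 K.
For a single slab of emissivity ε, T_s⁴ = 2T_e⁴/(2−ε); thus T_s = 388.8·(1.212)^(1/4) = 408.0 K.
The atmosphere warms the surface by 19.16 K.

19.2 kelvin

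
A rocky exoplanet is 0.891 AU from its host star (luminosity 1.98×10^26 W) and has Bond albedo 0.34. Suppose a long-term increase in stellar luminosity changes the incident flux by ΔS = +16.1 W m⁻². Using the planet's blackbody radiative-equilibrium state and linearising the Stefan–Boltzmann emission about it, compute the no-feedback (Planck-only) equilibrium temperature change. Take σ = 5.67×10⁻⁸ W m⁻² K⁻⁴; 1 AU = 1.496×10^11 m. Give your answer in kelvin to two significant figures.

Orbital distance: d = 0.891 AU = 1.333×10^11 m.
S = L/(4πd²) = 886.8 W m⁻².
The baseline emission temperature is T_e = 225.4 K.
TOA radiative forcing: ΔF = (1−α)ΔS/4 = 0.66·(+16.1)/4 = 2.656 W m⁻².
Linearising σT⁴ gives d(σT⁴)/dT = 4σT_e³ = 2.597 W m⁻² per K.
Hence the no-feedback warming is ΔF/(4σT_e³) = 1.02 K.

1.0 kelvin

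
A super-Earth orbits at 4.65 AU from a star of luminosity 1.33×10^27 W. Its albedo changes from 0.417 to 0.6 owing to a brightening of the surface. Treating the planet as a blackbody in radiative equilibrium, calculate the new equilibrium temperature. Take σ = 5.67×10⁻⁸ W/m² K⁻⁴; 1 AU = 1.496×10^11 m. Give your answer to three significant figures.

140 kelvin

d = 4.65 × 1.496×10^11 m = 6.956×10^11 m.
Spreading L over a sphere of radius d: S = 1.33×10^27/(4π·6.96×10^11²) = 218.7 W/m².
T₂ = [S(1−α₂)/(4σ)]^(1/4) = [218.7·0.4/(4σ)]^(1/4) = 140.1 K.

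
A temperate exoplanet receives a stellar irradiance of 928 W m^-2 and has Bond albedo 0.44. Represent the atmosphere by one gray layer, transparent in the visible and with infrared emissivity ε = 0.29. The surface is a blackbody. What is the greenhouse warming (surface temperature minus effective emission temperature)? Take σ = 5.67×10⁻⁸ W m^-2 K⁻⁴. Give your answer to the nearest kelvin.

At the top of the atmosphere, σT_e⁴ = S(1−α)/4 = 129.9 W m^-2, giving T_e = 218.8 K.
For a single slab of emissivity ε, T_s⁴ = 2T_e⁴/(2−ε); thus T_s = 218.8·(1.17)^(1/4) = 227.5 K.
The atmosphere warms the surface by 8.738 K.

9 K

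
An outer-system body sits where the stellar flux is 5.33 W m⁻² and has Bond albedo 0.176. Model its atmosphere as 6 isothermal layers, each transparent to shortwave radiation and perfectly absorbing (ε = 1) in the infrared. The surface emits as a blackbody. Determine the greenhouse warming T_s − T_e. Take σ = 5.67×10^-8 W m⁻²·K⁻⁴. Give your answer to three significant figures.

Top-of-atmosphere balance: σT_e⁴ = S(1−α)/4 = 1.098 W m⁻² → T_e = 66.34 K.
Surface: T_s = (7)^¼·T_e = 107.9 K.
Warming: T_s − T_e = 41.56 K.

41.6 kelvin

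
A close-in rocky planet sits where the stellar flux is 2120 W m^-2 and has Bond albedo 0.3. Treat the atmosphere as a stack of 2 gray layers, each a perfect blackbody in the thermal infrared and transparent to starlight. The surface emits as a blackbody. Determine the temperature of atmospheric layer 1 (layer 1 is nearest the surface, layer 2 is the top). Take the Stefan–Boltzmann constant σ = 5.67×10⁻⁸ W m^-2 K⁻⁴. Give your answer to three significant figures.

Top-of-atmosphere balance: σT_e⁴ = S(1−α)/4 = 371.0 W m^-2 → T_e = 284.4 K.
The net upward flux σT_e⁴ is constant between every pair of levels, so T_k⁴ = (N+1−k)T_e⁴.
With k = 1: T_1 = (2+1−1)^¼·284.4 K = 338.2 K.

338 K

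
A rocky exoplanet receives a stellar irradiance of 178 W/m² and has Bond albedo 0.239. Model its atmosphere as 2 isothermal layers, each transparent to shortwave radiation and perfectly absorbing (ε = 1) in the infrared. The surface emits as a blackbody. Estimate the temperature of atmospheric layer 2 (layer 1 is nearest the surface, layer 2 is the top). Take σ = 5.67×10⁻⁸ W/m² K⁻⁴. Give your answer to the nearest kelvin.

Top-of-atmosphere balance: σT_e⁴ = S(1−α)/4 = 33.86 W/m² → T_e = 156.3 K.
Each opaque layer satisfies 2T_j⁴ = T_{j−1}⁴ + T_{j+1}⁴, giving T_k⁴ = (N+1−k)T_e⁴.
T_2 = (1)^(1/4)·156.3 = 156.3 K.

156 K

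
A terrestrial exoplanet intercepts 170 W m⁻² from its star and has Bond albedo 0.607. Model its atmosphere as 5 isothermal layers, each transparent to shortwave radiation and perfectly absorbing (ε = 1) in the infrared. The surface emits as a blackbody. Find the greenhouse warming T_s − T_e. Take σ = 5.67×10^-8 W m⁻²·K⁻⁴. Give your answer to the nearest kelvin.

The effective emission temperature is T_e = [S(1−α)/(4σ)]^¼ = 131.0 K.
T_s = (N+1)^(1/4)·T_e = 205.0 K.
Warming: T_s − T_e = 74.03 K.

74 kelvin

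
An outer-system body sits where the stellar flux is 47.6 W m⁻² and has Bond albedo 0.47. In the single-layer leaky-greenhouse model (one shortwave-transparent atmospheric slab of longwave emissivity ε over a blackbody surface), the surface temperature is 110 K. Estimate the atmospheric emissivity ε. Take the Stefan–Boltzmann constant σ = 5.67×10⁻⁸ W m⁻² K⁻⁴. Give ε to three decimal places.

0.481

Effective temperature: T_e = [S(1−α)/(4σ)]^(1/4) = 102.7 K.
T_s⁴ = T_e⁴·2/(2−ε) → ε = 2 − 2(T_e/T_s)⁴ = 2 − 2·(102.7/110)⁴ = 0.4805.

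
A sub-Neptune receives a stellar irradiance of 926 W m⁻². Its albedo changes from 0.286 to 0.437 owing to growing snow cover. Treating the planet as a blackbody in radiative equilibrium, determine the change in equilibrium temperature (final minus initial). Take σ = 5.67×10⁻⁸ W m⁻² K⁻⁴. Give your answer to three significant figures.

-13.4 K

Before: T₁ = [926.0·0.714/(4σ)]^(1/4) = 232.4 K.
Final:   T₂ = [S(1−0.437)/(4σ)]^(1/4) = 219.0 K.
ΔT = T₂ − T₁ = -13.40 K.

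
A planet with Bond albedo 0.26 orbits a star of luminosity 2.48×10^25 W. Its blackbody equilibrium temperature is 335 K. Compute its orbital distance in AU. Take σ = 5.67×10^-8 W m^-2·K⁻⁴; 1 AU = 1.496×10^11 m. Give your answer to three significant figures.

Required flux: S = 4σT⁴/(1−α) = 3860 W m^-2.
Then d = [L/(4πS)]^(1/2) = 2.261×10^10 m, i.e. 0.1511 AU.

0.151 AU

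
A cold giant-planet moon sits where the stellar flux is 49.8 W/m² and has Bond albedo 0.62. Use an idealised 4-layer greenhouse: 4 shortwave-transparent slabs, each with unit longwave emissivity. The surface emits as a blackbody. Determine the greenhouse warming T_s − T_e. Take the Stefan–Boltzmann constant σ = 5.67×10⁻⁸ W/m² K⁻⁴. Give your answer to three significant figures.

Top-of-atmosphere balance: σT_e⁴ = S(1−α)/4 = 4.731 W/m² → T_e = 95.57 K.
T_s = (N+1)^(1/4)·T_e = 142.9 K.
Warming: T_s − T_e = 47.34 K.

47.3 K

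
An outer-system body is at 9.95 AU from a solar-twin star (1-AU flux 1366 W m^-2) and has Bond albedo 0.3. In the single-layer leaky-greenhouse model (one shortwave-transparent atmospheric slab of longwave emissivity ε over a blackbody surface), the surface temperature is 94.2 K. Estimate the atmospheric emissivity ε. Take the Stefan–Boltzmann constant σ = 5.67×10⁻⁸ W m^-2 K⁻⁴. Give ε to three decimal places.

Irradiance scales as 1/d², so S = 1366 W m^-2 × (1/9.95)² = 13.80 W m^-2.
Effective temperature: T_e = [S(1−α)/(4σ)]^(1/4) = 80.78 K.
Since (2−ε)/2 = (T_e/T_s)⁴ = 0.5408, ε = 0.9184.

0.918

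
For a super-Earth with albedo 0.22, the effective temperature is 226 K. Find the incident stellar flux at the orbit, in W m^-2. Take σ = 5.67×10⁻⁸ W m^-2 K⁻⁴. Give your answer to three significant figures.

Invert the energy balance for S: S = 4σT⁴/(1−α).
The emitted flux is σT⁴ = 147.9 W m^-2.
So S = 4×147.9/(1−0.22) = 758.5 W m^-2.

759 W m^-2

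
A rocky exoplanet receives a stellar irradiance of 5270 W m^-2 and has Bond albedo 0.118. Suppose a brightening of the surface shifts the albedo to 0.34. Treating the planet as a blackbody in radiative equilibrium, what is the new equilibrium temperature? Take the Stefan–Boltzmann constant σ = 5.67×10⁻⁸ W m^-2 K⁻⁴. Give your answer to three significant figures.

352 K

New equilibrium: T₂ = [(1−0.34)·5270/(4σ)]^(1/4) = 351.9 K.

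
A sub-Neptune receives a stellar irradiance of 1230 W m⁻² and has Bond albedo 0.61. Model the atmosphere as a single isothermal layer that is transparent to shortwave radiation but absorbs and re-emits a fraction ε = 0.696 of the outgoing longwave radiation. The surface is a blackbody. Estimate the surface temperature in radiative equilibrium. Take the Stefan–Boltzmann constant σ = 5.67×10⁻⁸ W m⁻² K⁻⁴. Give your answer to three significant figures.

239 kelvin

Effective emission temperature (TOA balance): σT_e⁴ = S(1−α)/4 = 119.9 W m⁻² → T_e = 214.5 K.
Surface balance with a leaky layer gives σT_s⁴ = σT_e⁴·2/(2−ε), so T_s = T_e·[2/(2−0.696)]^(1/4) = 238.7 K.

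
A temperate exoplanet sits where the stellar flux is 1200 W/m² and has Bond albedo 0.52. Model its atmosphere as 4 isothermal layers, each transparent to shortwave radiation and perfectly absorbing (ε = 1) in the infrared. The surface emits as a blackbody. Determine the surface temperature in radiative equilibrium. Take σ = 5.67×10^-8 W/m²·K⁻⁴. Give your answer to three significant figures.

OLR = S(1−α)/4 = 144.0 W/m²; the top layer radiates at T_e = 224.5 K.
With N = 4 opaque layers, T_s = (N+1)^(1/4)·T_e = 5^(1/4)·224.5 = 335.7 K.

336 K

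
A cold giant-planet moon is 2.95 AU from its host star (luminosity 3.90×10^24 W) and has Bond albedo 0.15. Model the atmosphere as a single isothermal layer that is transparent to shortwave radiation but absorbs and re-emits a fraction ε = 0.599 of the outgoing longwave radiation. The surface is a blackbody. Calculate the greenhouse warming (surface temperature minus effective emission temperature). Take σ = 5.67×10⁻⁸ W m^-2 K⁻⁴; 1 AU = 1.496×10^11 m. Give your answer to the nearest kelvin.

Orbital distance: d = 2.95 AU = 4.413×10^11 m.
Flux at the orbit: S = L/(4πd²) = 3.90×10^24/(4π·(4.41×10^11)²) = 1.593 W m^-2.
Effective emission temperature (TOA balance): σT_e⁴ = S(1−α)/4 = 0.3386 W m^-2 → T_e = 49.43 K.
The surface balance (absorbed SW + ε·downward IR = σT_s⁴) with T_a⁴ = T_s⁴/2 reduces to T_s = T_e·[2/(2−ε)]^¼ = 54.04 K.
Greenhouse warming: T_s − T_e = 4.601 K.

5 K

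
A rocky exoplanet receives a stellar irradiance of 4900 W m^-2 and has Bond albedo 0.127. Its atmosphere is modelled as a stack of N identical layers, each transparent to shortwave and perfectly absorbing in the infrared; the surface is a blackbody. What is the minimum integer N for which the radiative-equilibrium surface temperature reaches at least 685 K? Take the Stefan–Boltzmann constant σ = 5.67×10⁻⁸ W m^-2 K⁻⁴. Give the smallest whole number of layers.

11

OLR = S(1−α)/4 = 1069 W m^-2; the top layer radiates at T_e = 370.6 K.
T_s = (N+1)^(1/4)·T_e ≥ 685 K requires N+1 ≥ (T_s/T_e)⁴ = (685/370.6)⁴ = 11.673.
The minimum whole number is N = 11.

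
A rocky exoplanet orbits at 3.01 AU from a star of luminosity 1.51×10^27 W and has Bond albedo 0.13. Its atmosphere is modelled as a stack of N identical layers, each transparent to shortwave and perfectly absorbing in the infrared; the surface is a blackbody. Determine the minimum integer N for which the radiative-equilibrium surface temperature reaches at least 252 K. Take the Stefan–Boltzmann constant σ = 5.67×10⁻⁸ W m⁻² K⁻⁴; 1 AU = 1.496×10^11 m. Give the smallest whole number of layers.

Orbital distance: d = 3.01 AU = 4.503×10^11 m.
S = L/(4πd²) = 592.6 W m⁻².
The effective emission temperature is T_e = [S(1−α)/(4σ)]^¼ = 218.4 K.
Since T_s⁴ = (N+1)T_e⁴, we need N ≥ (T_s/T_e)⁴ − 1 = 0.774.
Rounding up, N = 1.

1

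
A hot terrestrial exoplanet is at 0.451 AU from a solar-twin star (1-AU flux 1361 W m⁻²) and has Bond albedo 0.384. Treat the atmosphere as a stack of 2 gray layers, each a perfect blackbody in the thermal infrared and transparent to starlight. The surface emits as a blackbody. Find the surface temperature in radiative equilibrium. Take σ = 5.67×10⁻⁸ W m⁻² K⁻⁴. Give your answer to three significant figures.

483 kelvin

Flux at the orbit: S = 1361/(0.451)² = 6691 W m⁻².
OLR = S(1−α)/4 = 1030 W m⁻²; the top layer radiates at T_e = 367.2 K.
Layer-by-layer balance gives σT_s⁴ = (N+1)σT_e⁴, so T_s = 3^¼·367.2 = 483.2 K.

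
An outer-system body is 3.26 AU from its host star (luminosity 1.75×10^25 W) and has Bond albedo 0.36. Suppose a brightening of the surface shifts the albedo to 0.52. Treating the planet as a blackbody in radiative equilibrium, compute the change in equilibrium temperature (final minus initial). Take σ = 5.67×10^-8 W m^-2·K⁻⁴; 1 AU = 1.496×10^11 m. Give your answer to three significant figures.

d = 3.26 × 1.496×10^11 m = 4.877×10^11 m.
S = L/(4πd²) = 5.855 W m^-2.
Before: T₁ = [5.855·0.64/(4σ)]^(1/4) = 63.76 K.
Final:   T₂ = [S(1−0.52)/(4σ)]^(1/4) = 59.33 K.
Change: 59.33 − 63.76 = -4.424 K.

-4.42 K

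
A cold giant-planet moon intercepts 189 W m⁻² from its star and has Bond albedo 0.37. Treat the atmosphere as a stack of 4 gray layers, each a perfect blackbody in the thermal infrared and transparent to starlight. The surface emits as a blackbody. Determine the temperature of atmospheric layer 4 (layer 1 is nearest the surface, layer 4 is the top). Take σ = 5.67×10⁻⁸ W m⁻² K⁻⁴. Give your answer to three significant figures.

The effective emission temperature is T_e = [S(1−α)/(4σ)]^¼ = 151.4 K.
In the N-layer model, layer k (counted from the surface) has T_k = (N+1−k)^(1/4)·T_e.
With k = 4: T_4 = (4+1−4)^¼·151.4 K = 151.4 K.

151 K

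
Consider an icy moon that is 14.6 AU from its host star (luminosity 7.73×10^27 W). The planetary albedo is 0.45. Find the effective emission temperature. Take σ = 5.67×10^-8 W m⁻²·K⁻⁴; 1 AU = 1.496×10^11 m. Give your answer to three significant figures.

133 K

Orbital distance: d = 14.6 AU = 2.184×10^12 m.
Spreading L over a sphere of radius d: S = 7.73×10^27/(4π·2.18×10^12²) = 128.9 W m⁻².
Absorbed flux (global mean): S(1−α)/4 = 128.9·0.55/4 = 17.73 W m⁻².
Set σT⁴ = 17.73 → T = (17.73/σ)^(1/4) = 133.0 K.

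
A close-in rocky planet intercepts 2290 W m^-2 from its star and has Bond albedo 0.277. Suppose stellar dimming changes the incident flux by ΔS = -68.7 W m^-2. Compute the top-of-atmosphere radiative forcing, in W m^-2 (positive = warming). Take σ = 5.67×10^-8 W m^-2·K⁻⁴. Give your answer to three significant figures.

TOA radiative forcing: ΔF = (1−α)ΔS/4 = 0.723·(-68.7)/4 = -12.42 W m^-2.

-12.4 W m^-2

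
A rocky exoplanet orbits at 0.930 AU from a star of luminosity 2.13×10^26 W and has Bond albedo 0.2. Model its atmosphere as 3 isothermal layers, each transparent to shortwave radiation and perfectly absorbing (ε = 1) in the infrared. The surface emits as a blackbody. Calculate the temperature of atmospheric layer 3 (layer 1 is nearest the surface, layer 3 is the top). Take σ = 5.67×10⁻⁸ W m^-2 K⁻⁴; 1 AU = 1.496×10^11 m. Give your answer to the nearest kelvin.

236 K

d = 0.930 × 1.496×10^11 m = 1.391×10^11 m.
Spreading L over a sphere of radius d: S = 2.13×10^26/(4π·1.39×10^11²) = 875.7 W m^-2.
The effective emission temperature is T_e = [S(1−α)/(4σ)]^¼ = 235.7 K.
Each opaque layer satisfies 2T_j⁴ = T_{j−1}⁴ + T_{j+1}⁴, giving T_k⁴ = (N+1−k)T_e⁴.
With k = 3: T_3 = (3+1−3)^¼·235.7 K = 235.7 K.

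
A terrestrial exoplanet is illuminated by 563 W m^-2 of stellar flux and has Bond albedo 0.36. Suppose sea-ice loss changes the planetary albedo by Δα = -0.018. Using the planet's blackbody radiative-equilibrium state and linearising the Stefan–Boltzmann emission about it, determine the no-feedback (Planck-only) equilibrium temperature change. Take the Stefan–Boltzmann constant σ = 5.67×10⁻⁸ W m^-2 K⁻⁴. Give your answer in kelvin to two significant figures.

The baseline emission temperature is T_e = 199.6 K.
ΔF = −(S/4)Δα = −(563.0/4)×(-0.018) = 2.533 W m^-2.
The Planck feedback parameter is 4σT_e³ = 1.805 W m^-2/K.
ΔT₀ = ΔF/λ_P = 2.533/1.805 = 1.40 K.

1.4 K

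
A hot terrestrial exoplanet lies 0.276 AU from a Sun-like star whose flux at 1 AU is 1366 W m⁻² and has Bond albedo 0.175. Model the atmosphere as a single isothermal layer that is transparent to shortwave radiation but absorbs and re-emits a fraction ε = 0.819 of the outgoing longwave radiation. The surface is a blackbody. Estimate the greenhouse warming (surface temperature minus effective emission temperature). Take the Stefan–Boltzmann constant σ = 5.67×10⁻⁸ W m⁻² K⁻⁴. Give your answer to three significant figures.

71.1 K

Flux at the orbit: S = 1366/(0.276)² = 17930 W m⁻².
The planet radiates to space at T_e = [S(1−α)/(4σ)]^(1/4) = 505.4 K.
For a single slab of emissivity ε, T_s⁴ = 2T_e⁴/(2−ε); thus T_s = 505.4·(1.693)^(1/4) = 576.5 K.
T_s − T_e = 576.5 − 505.4 = 71.14 K.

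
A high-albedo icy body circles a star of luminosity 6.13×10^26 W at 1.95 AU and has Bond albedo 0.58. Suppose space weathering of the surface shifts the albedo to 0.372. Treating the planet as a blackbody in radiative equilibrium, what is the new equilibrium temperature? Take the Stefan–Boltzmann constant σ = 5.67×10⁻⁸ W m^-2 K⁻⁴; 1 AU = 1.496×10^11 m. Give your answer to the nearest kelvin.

200 K

Orbital distance: d = 1.95 AU = 2.917×10^11 m.
Spreading L over a sphere of radius d: S = 6.13×10^26/(4π·2.92×10^11²) = 573.2 W m^-2.
T₂ = [S(1−α₂)/(4σ)]^(1/4) = [573.2·0.628/(4σ)]^(1/4) = 199.6 K.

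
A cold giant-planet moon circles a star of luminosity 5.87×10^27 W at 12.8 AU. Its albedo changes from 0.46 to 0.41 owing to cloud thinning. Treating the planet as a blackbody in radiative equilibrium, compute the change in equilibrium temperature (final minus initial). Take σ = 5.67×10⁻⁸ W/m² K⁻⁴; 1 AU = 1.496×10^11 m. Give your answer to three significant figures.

2.95 K

Orbital distance: d = 12.8 AU = 1.915×10^12 m.
Flux at the orbit: S = L/(4πd²) = 5.87×10^27/(4π·(1.91×10^12)²) = 127.4 W/m².
Before: T₁ = [127.4·0.54/(4σ)]^(1/4) = 132.0 K.
After:  T₂ = [127.4·0.59/(4σ)]^(1/4) = 134.9 K.
Change: 134.9 − 132.0 = 2.954 K.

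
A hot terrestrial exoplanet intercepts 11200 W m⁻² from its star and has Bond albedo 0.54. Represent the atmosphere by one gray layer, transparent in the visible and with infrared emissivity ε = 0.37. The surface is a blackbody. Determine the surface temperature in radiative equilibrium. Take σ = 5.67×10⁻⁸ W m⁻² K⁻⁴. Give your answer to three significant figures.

At the top of the atmosphere, σT_e⁴ = S(1−α)/4 = 1288 W m⁻², giving T_e = 388.2 K.
For a single slab of emissivity ε, T_s⁴ = 2T_e⁴/(2−ε); thus T_s = 388.2·(1.227)^(1/4) = 408.6 K.

409 K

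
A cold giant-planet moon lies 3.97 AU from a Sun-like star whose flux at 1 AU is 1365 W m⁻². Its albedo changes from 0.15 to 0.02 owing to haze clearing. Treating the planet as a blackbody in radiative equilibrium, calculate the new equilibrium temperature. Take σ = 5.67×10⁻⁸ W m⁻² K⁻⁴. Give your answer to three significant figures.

139 kelvin

By the inverse-square law, S = 1365/3.97² = 86.61 W m⁻².
With the new albedo, S(1−α₂)/4 = 21.22 W m⁻², so T₂ = 139.1 K.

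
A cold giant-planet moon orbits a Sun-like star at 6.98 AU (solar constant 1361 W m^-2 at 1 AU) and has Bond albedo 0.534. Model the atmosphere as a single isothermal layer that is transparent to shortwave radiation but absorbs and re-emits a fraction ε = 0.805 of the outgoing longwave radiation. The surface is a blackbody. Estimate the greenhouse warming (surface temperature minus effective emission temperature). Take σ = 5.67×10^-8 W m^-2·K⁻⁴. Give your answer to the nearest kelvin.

12 kelvin

Irradiance scales as 1/d², so S = 1361 W m^-2 × (1/6.98)² = 27.93 W m^-2.
The planet radiates to space at T_e = [S(1−α)/(4σ)]^(1/4) = 87.04 K.
For a single slab of emissivity ε, T_s⁴ = 2T_e⁴/(2−ε); thus T_s = 87.04·(1.674)^(1/4) = 99.00 K.
The atmosphere warms the surface by 11.96 K.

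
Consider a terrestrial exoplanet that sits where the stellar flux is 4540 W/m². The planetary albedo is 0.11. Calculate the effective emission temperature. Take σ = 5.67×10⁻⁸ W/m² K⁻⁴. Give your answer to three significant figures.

Averaging over the sphere, the absorbed flux is S(1−α)/4 = 1010 W/m².
In equilibrium σT⁴ equals this, so T = 365.3 K.

365 K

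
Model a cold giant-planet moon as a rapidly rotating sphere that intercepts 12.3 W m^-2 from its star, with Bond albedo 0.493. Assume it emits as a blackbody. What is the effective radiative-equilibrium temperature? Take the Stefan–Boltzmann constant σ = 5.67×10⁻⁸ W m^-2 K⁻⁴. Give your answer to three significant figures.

Absorbed flux (global mean): S(1−α)/4 = 12.30·0.507/4 = 1.559 W m^-2.
In equilibrium σT⁴ equals this, so T = 72.41 K.

72.4 kelvin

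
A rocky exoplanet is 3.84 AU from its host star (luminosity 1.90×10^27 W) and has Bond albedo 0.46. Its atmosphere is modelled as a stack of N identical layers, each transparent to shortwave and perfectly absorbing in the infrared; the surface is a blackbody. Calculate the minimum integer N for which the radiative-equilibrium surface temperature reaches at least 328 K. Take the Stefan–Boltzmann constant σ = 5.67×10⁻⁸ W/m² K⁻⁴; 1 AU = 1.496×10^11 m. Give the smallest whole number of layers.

d = 3.84 × 1.496×10^11 m = 5.745×10^11 m.
Flux at the orbit: S = L/(4πd²) = 1.90×10^27/(4π·(5.74×10^11)²) = 458.2 W/m².
The effective emission temperature is T_e = [S(1−α)/(4σ)]^¼ = 181.7 K.
T_s = (N+1)^(1/4)·T_e ≥ 328 K requires N+1 ≥ (T_s/T_e)⁴ = (328/181.7)⁴ = 10.610.
So N ≥ 9.610; the smallest integer is N = 10.

10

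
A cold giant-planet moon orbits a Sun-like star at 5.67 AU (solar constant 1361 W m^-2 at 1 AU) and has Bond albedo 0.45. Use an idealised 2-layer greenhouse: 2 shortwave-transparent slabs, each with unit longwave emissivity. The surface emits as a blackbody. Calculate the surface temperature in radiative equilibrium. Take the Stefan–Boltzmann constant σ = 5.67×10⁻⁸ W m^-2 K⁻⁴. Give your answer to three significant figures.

Flux at the orbit: S = 1361/(5.67)² = 42.33 W m^-2.
Top-of-atmosphere balance: σT_e⁴ = S(1−α)/4 = 5.821 W m^-2 → T_e = 100.7 K.
Layer-by-layer balance gives σT_s⁴ = (N+1)σT_e⁴, so T_s = 3^¼·100.7 = 132.5 K.

132 K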